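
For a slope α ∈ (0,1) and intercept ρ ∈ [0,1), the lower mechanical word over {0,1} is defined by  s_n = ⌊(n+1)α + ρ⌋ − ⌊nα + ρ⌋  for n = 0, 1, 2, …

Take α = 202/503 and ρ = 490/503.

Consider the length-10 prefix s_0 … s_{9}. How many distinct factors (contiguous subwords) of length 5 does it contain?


5

t_n = ⌊(n·202+490)/503⌋ for n = 0 … 10:
  n=0…9: ⌊490/503⌋=0 ⌊692/503⌋=1 ⌊894/503⌋=1 ⌊1096/503⌋=2 ⌊1298/503⌋=2 ⌊1500/503⌋=2 ⌊1702/503⌋=3 ⌊1904/503⌋=3 ⌊2106/503⌋=4 ⌊2308/503⌋=4
  n=10: ⌊2510/503⌋=4
s_n = t_(n+1) − t_n for n = 0 … 9 gives
prefix = 1010010100
slide a length-5 window over [0..4] … [5..9] (6 windows); first occurrence of each distinct factor:
  [  0..  4] 10100
  [  1..  5] 01001
  [  2..  6] 10010
  [  3..  7] 00101
  [  4..  8] 01010
  (the other 1 window repeats one of these)
distinct factors: {00101, 01001, 01010, 10010, 10100}
count = 5  (Sturmian bound for length 5 is 6)


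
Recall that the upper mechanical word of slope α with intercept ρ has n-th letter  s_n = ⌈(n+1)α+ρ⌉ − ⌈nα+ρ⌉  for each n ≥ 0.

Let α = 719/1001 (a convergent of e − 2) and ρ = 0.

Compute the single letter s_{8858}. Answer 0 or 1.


(n+1)α + ρ = (8859·719) / 1001 = 6369621/1001
nα + ρ     = (8858·719) / 1001 = 6368902/1001
⌈6369621/1001⌉ = 6364,  ⌈6368902/1001⌉ = 6363
s_{8858} = 6364 − 6363 = 1

1


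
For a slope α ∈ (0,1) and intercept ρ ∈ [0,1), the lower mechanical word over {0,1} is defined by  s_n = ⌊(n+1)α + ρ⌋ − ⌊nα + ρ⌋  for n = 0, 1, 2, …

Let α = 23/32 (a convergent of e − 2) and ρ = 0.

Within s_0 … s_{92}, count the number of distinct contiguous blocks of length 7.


8

t_n = ⌊(n·23)/32⌋ for n = 0 … 93:
  n=0…9: ⌊0/32⌋=0 ⌊23/32⌋=0 ⌊46/32⌋=1 ⌊69/32⌋=2 ⌊92/32⌋=2 ⌊115/32⌋=3 ⌊138/32⌋=4 ⌊161/32⌋=5 ⌊184/32⌋=5 ⌊207/32⌋=6
  n=10…19: ⌊230/32⌋=7 ⌊253/32⌋=7 ⌊276/32⌋=8 ⌊299/32⌋=9 ⌊322/32⌋=10 ⌊345/32⌋=10 ⌊368/32⌋=11 ⌊391/32⌋=12 ⌊414/32⌋=12 ⌊437/32⌋=13
  n=20…29: ⌊460/32⌋=14 ⌊483/32⌋=15 ⌊506/32⌋=15 ⌊529/32⌋=16 ⌊552/32⌋=17 ⌊575/32⌋=17 ⌊598/32⌋=18 ⌊621/32⌋=19 ⌊644/32⌋=20 ⌊667/32⌋=20
  n=30…39: ⌊690/32⌋=21 ⌊713/32⌋=22 ⌊736/32⌋=23 ⌊759/32⌋=23 ⌊782/32⌋=24 ⌊805/32⌋=25 ⌊828/32⌋=25 ⌊851/32⌋=26 ⌊874/32⌋=27 ⌊897/32⌋=28
  n=40…49: ⌊920/32⌋=28 ⌊943/32⌋=29 ⌊966/32⌋=30 ⌊989/32⌋=30 ⌊1012/32⌋=31 ⌊1035/32⌋=32 ⌊1058/32⌋=33 ⌊1081/32⌋=33 ⌊1104/32⌋=34 ⌊1127/32⌋=35
  n=50…59: ⌊1150/32⌋=35 ⌊1173/32⌋=36 ⌊1196/32⌋=37 ⌊1219/32⌋=38 ⌊1242/32⌋=38 ⌊1265/32⌋=39 ⌊1288/32⌋=40 ⌊1311/32⌋=40 ⌊1334/32⌋=41 ⌊1357/32⌋=42
  n=60…69: ⌊1380/32⌋=43 ⌊1403/32⌋=43 ⌊1426/32⌋=44 ⌊1449/32⌋=45 ⌊1472/32⌋=46 ⌊1495/32⌋=46 ⌊1518/32⌋=47 ⌊1541/32⌋=48 ⌊1564/32⌋=48 ⌊1587/32⌋=49
  n=70…79: ⌊1610/32⌋=50 ⌊1633/32⌋=51 ⌊1656/32⌋=51 ⌊1679/32⌋=52 ⌊1702/32⌋=53 ⌊1725/32⌋=53 ⌊1748/32⌋=54 ⌊1771/32⌋=55 ⌊1794/32⌋=56 ⌊1817/32⌋=56
  n=80…89: ⌊1840/32⌋=57 ⌊1863/32⌋=58 ⌊1886/32⌋=58 ⌊1909/32⌋=59 ⌊1932/32⌋=60 ⌊1955/32⌋=61 ⌊1978/32⌋=61 ⌊2001/32⌋=62 ⌊2024/32⌋=63 ⌊2047/32⌋=63
  n=90…93: ⌊2070/32⌋=64 ⌊2093/32⌋=65 ⌊2116/32⌋=66 ⌊2139/32⌋=66
s_n = t_(n+1) − t_n for n = 0 … 92 gives
prefix = 011011101101110110111011011101110110111011011101101110110111011101101110110111011011101101110
slide a length-7 window over [0..6] … [86..92] (87 windows); first occurrence of each distinct factor:
  [  0..  6] 0110111
  [  1..  7] 1101110
  [  2..  8] 1011101
  [  3..  9] 0111011
  [  4.. 10] 1110110
  [  5.. 11] 1101101
  [  6.. 12] 1011011
  [ 25.. 31] 1110111
  (the other 79 windows repeat one of these)
distinct factors: {0110111, 0111011, 1011011, 1011101, 1101101, 1101110, 1110110, 1110111}
count = 8  (Sturmian bound for length 7 is 8)


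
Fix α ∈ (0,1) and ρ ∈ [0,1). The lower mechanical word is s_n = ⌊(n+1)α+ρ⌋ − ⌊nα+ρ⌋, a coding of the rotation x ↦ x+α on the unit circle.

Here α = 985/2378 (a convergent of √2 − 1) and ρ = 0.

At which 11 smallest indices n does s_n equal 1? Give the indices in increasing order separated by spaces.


n=0: ⌊985/2378⌋−⌊0/2378⌋ = 0−0 = 0
n=1: ⌊1970/2378⌋−⌊985/2378⌋ = 0−0 = 0
n=2: ⌊2955/2378⌋−⌊1970/2378⌋ = 1−0 = 1  ← one
n=3: ⌊3940/2378⌋−⌊2955/2378⌋ = 1−1 = 0
n=4: ⌊4925/2378⌋−⌊3940/2378⌋ = 2−1 = 1  ← one
n=5: ⌊5910/2378⌋−⌊4925/2378⌋ = 2−2 = 0
n=6: ⌊6895/2378⌋−⌊5910/2378⌋ = 2−2 = 0
n=7: ⌊7880/2378⌋−⌊6895/2378⌋ = 3−2 = 1  ← one
n=8: ⌊8865/2378⌋−⌊7880/2378⌋ = 3−3 = 0
n=9: ⌊9850/2378⌋−⌊8865/2378⌋ = 4−3 = 1  ← one
n=10: ⌊10835/2378⌋−⌊9850/2378⌋ = 4−4 = 0
n=11: ⌊11820/2378⌋−⌊10835/2378⌋ = 4−4 = 0
n=12: ⌊12805/2378⌋−⌊11820/2378⌋ = 5−4 = 1  ← one
n=13: ⌊13790/2378⌋−⌊12805/2378⌋ = 5−5 = 0
n=14: ⌊14775/2378⌋−⌊13790/2378⌋ = 6−5 = 1  ← one
n=15: ⌊15760/2378⌋−⌊14775/2378⌋ = 6−6 = 0
n=16: ⌊16745/2378⌋−⌊15760/2378⌋ = 7−6 = 1  ← one
n=17: ⌊17730/2378⌋−⌊16745/2378⌋ = 7−7 = 0
n=18: ⌊18715/2378⌋−⌊17730/2378⌋ = 7−7 = 0
n=19: ⌊19700/2378⌋−⌊18715/2378⌋ = 8−7 = 1  ← one
n=20: ⌊20685/2378⌋−⌊19700/2378⌋ = 8−8 = 0
n=21: ⌊21670/2378⌋−⌊20685/2378⌋ = 9−8 = 1  ← one
n=22: ⌊22655/2378⌋−⌊21670/2378⌋ = 9−9 = 0
n=23: ⌊23640/2378⌋−⌊22655/2378⌋ = 9−9 = 0
n=24: ⌊24625/2378⌋−⌊23640/2378⌋ = 10−9 = 1  ← one
n=25: ⌊25610/2378⌋−⌊24625/2378⌋ = 10−10 = 0
n=26: ⌊26595/2378⌋−⌊25610/2378⌋ = 11−10 = 1  ← one
positions of the first 11 ones: 2 4 7 9 12 14 16 19 21 24 26

2 4 7 9 12 14 16 19 21 24 26


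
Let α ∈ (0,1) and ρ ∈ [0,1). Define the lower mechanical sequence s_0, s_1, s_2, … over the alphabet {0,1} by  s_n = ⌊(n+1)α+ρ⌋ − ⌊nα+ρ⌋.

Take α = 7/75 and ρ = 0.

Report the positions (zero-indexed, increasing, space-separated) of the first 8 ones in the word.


10 21 32 42 53 64 74 85

n=0: ⌊7/75⌋−⌊0/75⌋ = 0−0 = 0
n=1: ⌊14/75⌋−⌊7/75⌋ = 0−0 = 0
  …
n=10: ⌊77/75⌋−⌊70/75⌋ = 1−0 = 1  ← one
n=11: ⌊84/75⌋−⌊77/75⌋ = 1−1 = 0
n=12: ⌊91/75⌋−⌊84/75⌋ = 1−1 = 0
  …
n=21: ⌊154/75⌋−⌊147/75⌋ = 2−1 = 1  ← one
n=22: ⌊161/75⌋−⌊154/75⌋ = 2−2 = 0
n=23: ⌊168/75⌋−⌊161/75⌋ = 2−2 = 0
  …
n=32: ⌊231/75⌋−⌊224/75⌋ = 3−2 = 1  ← one
n=33: ⌊238/75⌋−⌊231/75⌋ = 3−3 = 0
n=34: ⌊245/75⌋−⌊238/75⌋ = 3−3 = 0
  …
n=42: ⌊301/75⌋−⌊294/75⌋ = 4−3 = 1  ← one
n=43: ⌊308/75⌋−⌊301/75⌋ = 4−4 = 0
n=44: ⌊315/75⌋−⌊308/75⌋ = 4−4 = 0
  …
n=53: ⌊378/75⌋−⌊371/75⌋ = 5−4 = 1  ← one
n=54: ⌊385/75⌋−⌊378/75⌋ = 5−5 = 0
n=55: ⌊392/75⌋−⌊385/75⌋ = 5−5 = 0
  …
n=64: ⌊455/75⌋−⌊448/75⌋ = 6−5 = 1  ← one
n=65: ⌊462/75⌋−⌊455/75⌋ = 6−6 = 0
n=66: ⌊469/75⌋−⌊462/75⌋ = 6−6 = 0
  …
n=74: ⌊525/75⌋−⌊518/75⌋ = 7−6 = 1  ← one
n=75: ⌊532/75⌋−⌊525/75⌋ = 7−7 = 0
n=76: ⌊539/75⌋−⌊532/75⌋ = 7−7 = 0
  …
n=85: ⌊602/75⌋−⌊595/75⌋ = 8−7 = 1  ← one
positions of the first 8 ones: 10 21 32 42 53 64 74 85


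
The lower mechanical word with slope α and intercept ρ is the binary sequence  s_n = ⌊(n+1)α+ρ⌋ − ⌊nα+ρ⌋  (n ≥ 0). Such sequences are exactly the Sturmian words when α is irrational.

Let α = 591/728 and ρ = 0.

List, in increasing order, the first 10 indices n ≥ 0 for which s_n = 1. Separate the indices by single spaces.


n=0: ⌊591/728⌋−⌊0/728⌋ = 0−0 = 0
n=1: ⌊1182/728⌋−⌊591/728⌋ = 1−0 = 1  ← one
n=2: ⌊1773/728⌋−⌊1182/728⌋ = 2−1 = 1  ← one
n=3: ⌊2364/728⌋−⌊1773/728⌋ = 3−2 = 1  ← one
n=4: ⌊2955/728⌋−⌊2364/728⌋ = 4−3 = 1  ← one
n=5: ⌊3546/728⌋−⌊2955/728⌋ = 4−4 = 0
n=6: ⌊4137/728⌋−⌊3546/728⌋ = 5−4 = 1  ← one
n=7: ⌊4728/728⌋−⌊4137/728⌋ = 6−5 = 1  ← one
n=8: ⌊5319/728⌋−⌊4728/728⌋ = 7−6 = 1  ← one
n=9: ⌊5910/728⌋−⌊5319/728⌋ = 8−7 = 1  ← one
n=10: ⌊6501/728⌋−⌊5910/728⌋ = 8−8 = 0
n=11: ⌊7092/728⌋−⌊6501/728⌋ = 9−8 = 1  ← one
n=12: ⌊7683/728⌋−⌊7092/728⌋ = 10−9 = 1  ← one
positions of the first 10 ones: 1 2 3 4 6 7 8 9 11 12

1 2 3 4 6 7 8 9 11 12


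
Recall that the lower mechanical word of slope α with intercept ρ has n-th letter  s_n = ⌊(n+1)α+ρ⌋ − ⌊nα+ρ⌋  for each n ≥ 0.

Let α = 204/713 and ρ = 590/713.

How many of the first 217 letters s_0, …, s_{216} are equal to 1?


62

#1s = Σ_{n=0}^{216} s_n = Σ_{n=0}^{216} (⌊(n+1)α+ρ⌋ − ⌊nα+ρ⌋)
the sum telescopes: every ⌊nα+ρ⌋ with 0 < n < 217 appears once with + and once with −, leaving ⌊217α+ρ⌋ − ⌊0·α+ρ⌋
217α + ρ = (217·204 + 590) / 713 = 44858/713
ρ = 590/713
⌊44858/713⌋ = 62,  ⌊590/713⌋ = 0
#1s = 62 − 0 = 62


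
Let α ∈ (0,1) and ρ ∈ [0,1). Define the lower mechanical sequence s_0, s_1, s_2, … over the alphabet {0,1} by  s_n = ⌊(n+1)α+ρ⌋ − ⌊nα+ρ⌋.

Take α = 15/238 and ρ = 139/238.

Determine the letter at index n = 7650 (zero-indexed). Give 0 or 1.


0

(n+1)α + ρ = (7651·15 + 139) / 238 = 114904/238
nα + ρ     = (7650·15 + 139) / 238 = 114889/238
⌊114904/238⌋ = 482,  ⌊114889/238⌋ = 482
s_{7650} = 482 − 482 = 0


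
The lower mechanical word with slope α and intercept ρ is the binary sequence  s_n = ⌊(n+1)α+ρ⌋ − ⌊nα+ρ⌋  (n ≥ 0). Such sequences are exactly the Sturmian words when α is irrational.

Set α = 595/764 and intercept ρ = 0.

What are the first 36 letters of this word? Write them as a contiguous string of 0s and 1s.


011101111011101111011101111011101111

n=0: ⌊(1·595)/764⌋ − ⌊(0·595)/764⌋ = ⌊595/764⌋ − ⌊0/764⌋ = 0 − 0 = 0
n=1: ⌊(2·595)/764⌋ − ⌊(1·595)/764⌋ = ⌊1190/764⌋ − ⌊595/764⌋ = 1 − 0 = 1
n=2: ⌊(3·595)/764⌋ − ⌊(2·595)/764⌋ = ⌊1785/764⌋ − ⌊1190/764⌋ = 2 − 1 = 1
n=3: ⌊(4·595)/764⌋ − ⌊(3·595)/764⌋ = ⌊2380/764⌋ − ⌊1785/764⌋ = 3 − 2 = 1
n=4: ⌊(5·595)/764⌋ − ⌊(4·595)/764⌋ = ⌊2975/764⌋ − ⌊2380/764⌋ = 3 − 3 = 0
n=5: ⌊(6·595)/764⌋ − ⌊(5·595)/764⌋ = ⌊3570/764⌋ − ⌊2975/764⌋ = 4 − 3 = 1
n=6: ⌊(7·595)/764⌋ − ⌊(6·595)/764⌋ = ⌊4165/764⌋ − ⌊3570/764⌋ = 5 − 4 = 1
n=7: ⌊(8·595)/764⌋ − ⌊(7·595)/764⌋ = ⌊4760/764⌋ − ⌊4165/764⌋ = 6 − 5 = 1
n=8: ⌊(9·595)/764⌋ − ⌊(8·595)/764⌋ = ⌊5355/764⌋ − ⌊4760/764⌋ = 7 − 6 = 1
n=9: ⌊(10·595)/764⌋ − ⌊(9·595)/764⌋ = ⌊5950/764⌋ − ⌊5355/764⌋ = 7 − 7 = 0
n=10: ⌊(11·595)/764⌋ − ⌊(10·595)/764⌋ = ⌊6545/764⌋ − ⌊5950/764⌋ = 8 − 7 = 1
n=11: ⌊(12·595)/764⌋ − ⌊(11·595)/764⌋ = ⌊7140/764⌋ − ⌊6545/764⌋ = 9 − 8 = 1
n=12: ⌊(13·595)/764⌋ − ⌊(12·595)/764⌋ = ⌊7735/764⌋ − ⌊7140/764⌋ = 10 − 9 = 1
n=13: ⌊(14·595)/764⌋ − ⌊(13·595)/764⌋ = ⌊8330/764⌋ − ⌊7735/764⌋ = 10 − 10 = 0
n=14: ⌊(15·595)/764⌋ − ⌊(14·595)/764⌋ = ⌊8925/764⌋ − ⌊8330/764⌋ = 11 − 10 = 1
n=15: ⌊(16·595)/764⌋ − ⌊(15·595)/764⌋ = ⌊9520/764⌋ − ⌊8925/764⌋ = 12 − 11 = 1
n=16: ⌊(17·595)/764⌋ − ⌊(16·595)/764⌋ = ⌊10115/764⌋ − ⌊9520/764⌋ = 13 − 12 = 1
n=17: ⌊(18·595)/764⌋ − ⌊(17·595)/764⌋ = ⌊10710/764⌋ − ⌊10115/764⌋ = 14 − 13 = 1
n=18: ⌊(19·595)/764⌋ − ⌊(18·595)/764⌋ = ⌊11305/764⌋ − ⌊10710/764⌋ = 14 − 14 = 0
n=19: ⌊(20·595)/764⌋ − ⌊(19·595)/764⌋ = ⌊11900/764⌋ − ⌊11305/764⌋ = 15 − 14 = 1
n=20: ⌊(21·595)/764⌋ − ⌊(20·595)/764⌋ = ⌊12495/764⌋ − ⌊11900/764⌋ = 16 − 15 = 1
n=21: ⌊(22·595)/764⌋ − ⌊(21·595)/764⌋ = ⌊13090/764⌋ − ⌊12495/764⌋ = 17 − 16 = 1
n=22: ⌊(23·595)/764⌋ − ⌊(22·595)/764⌋ = ⌊13685/764⌋ − ⌊13090/764⌋ = 17 − 17 = 0
n=23: ⌊(24·595)/764⌋ − ⌊(23·595)/764⌋ = ⌊14280/764⌋ − ⌊13685/764⌋ = 18 − 17 = 1
n=24: ⌊(25·595)/764⌋ − ⌊(24·595)/764⌋ = ⌊14875/764⌋ − ⌊14280/764⌋ = 19 − 18 = 1
n=25: ⌊(26·595)/764⌋ − ⌊(25·595)/764⌋ = ⌊15470/764⌋ − ⌊14875/764⌋ = 20 − 19 = 1
n=26: ⌊(27·595)/764⌋ − ⌊(26·595)/764⌋ = ⌊16065/764⌋ − ⌊15470/764⌋ = 21 − 20 = 1
n=27: ⌊(28·595)/764⌋ − ⌊(27·595)/764⌋ = ⌊16660/764⌋ − ⌊16065/764⌋ = 21 − 21 = 0
n=28: ⌊(29·595)/764⌋ − ⌊(28·595)/764⌋ = ⌊17255/764⌋ − ⌊16660/764⌋ = 22 − 21 = 1
n=29: ⌊(30·595)/764⌋ − ⌊(29·595)/764⌋ = ⌊17850/764⌋ − ⌊17255/764⌋ = 23 − 22 = 1
n=30: ⌊(31·595)/764⌋ − ⌊(30·595)/764⌋ = ⌊18445/764⌋ − ⌊17850/764⌋ = 24 − 23 = 1
n=31: ⌊(32·595)/764⌋ − ⌊(31·595)/764⌋ = ⌊19040/764⌋ − ⌊18445/764⌋ = 24 − 24 = 0
n=32: ⌊(33·595)/764⌋ − ⌊(32·595)/764⌋ = ⌊19635/764⌋ − ⌊19040/764⌋ = 25 − 24 = 1
n=33: ⌊(34·595)/764⌋ − ⌊(33·595)/764⌋ = ⌊20230/764⌋ − ⌊19635/764⌋ = 26 − 25 = 1
n=34: ⌊(35·595)/764⌋ − ⌊(34·595)/764⌋ = ⌊20825/764⌋ − ⌊20230/764⌋ = 27 − 26 = 1
n=35: ⌊(36·595)/764⌋ − ⌊(35·595)/764⌋ = ⌊21420/764⌋ − ⌊20825/764⌋ = 28 − 27 = 1


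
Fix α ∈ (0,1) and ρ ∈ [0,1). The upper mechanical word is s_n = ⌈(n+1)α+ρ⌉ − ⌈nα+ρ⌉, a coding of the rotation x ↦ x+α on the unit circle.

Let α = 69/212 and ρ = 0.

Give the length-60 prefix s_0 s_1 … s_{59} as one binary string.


n=0: ⌈(1·69)/212⌉ − ⌈(0·69)/212⌉ = ⌈69/212⌉ − ⌈0/212⌉ = 1 − 0 = 1
n=1: ⌈(2·69)/212⌉ − ⌈(1·69)/212⌉ = ⌈138/212⌉ − ⌈69/212⌉ = 1 − 1 = 0
n=2: ⌈(3·69)/212⌉ − ⌈(2·69)/212⌉ = ⌈207/212⌉ − ⌈138/212⌉ = 1 − 1 = 0
n=3: ⌈(4·69)/212⌉ − ⌈(3·69)/212⌉ = ⌈276/212⌉ − ⌈207/212⌉ = 2 − 1 = 1
n=4: ⌈(5·69)/212⌉ − ⌈(4·69)/212⌉ = ⌈345/212⌉ − ⌈276/212⌉ = 2 − 2 = 0
n=5: ⌈(6·69)/212⌉ − ⌈(5·69)/212⌉ = ⌈414/212⌉ − ⌈345/212⌉ = 2 − 2 = 0
n=6: ⌈(7·69)/212⌉ − ⌈(6·69)/212⌉ = ⌈483/212⌉ − ⌈414/212⌉ = 3 − 2 = 1
n=7: ⌈(8·69)/212⌉ − ⌈(7·69)/212⌉ = ⌈552/212⌉ − ⌈483/212⌉ = 3 − 3 = 0
n=8: ⌈(9·69)/212⌉ − ⌈(8·69)/212⌉ = ⌈621/212⌉ − ⌈552/212⌉ = 3 − 3 = 0
n=9: ⌈(10·69)/212⌉ − ⌈(9·69)/212⌉ = ⌈690/212⌉ − ⌈621/212⌉ = 4 − 3 = 1
n=10: ⌈(11·69)/212⌉ − ⌈(10·69)/212⌉ = ⌈759/212⌉ − ⌈690/212⌉ = 4 − 4 = 0
n=11: ⌈(12·69)/212⌉ − ⌈(11·69)/212⌉ = ⌈828/212⌉ − ⌈759/212⌉ = 4 − 4 = 0
n=12: ⌈(13·69)/212⌉ − ⌈(12·69)/212⌉ = ⌈897/212⌉ − ⌈828/212⌉ = 5 − 4 = 1
n=13: ⌈(14·69)/212⌉ − ⌈(13·69)/212⌉ = ⌈966/212⌉ − ⌈897/212⌉ = 5 − 5 = 0
n=14: ⌈(15·69)/212⌉ − ⌈(14·69)/212⌉ = ⌈1035/212⌉ − ⌈966/212⌉ = 5 − 5 = 0
n=15: ⌈(16·69)/212⌉ − ⌈(15·69)/212⌉ = ⌈1104/212⌉ − ⌈1035/212⌉ = 6 − 5 = 1
n=16: ⌈(17·69)/212⌉ − ⌈(16·69)/212⌉ = ⌈1173/212⌉ − ⌈1104/212⌉ = 6 − 6 = 0
n=17: ⌈(18·69)/212⌉ − ⌈(17·69)/212⌉ = ⌈1242/212⌉ − ⌈1173/212⌉ = 6 − 6 = 0
n=18: ⌈(19·69)/212⌉ − ⌈(18·69)/212⌉ = ⌈1311/212⌉ − ⌈1242/212⌉ = 7 − 6 = 1
n=19: ⌈(20·69)/212⌉ − ⌈(19·69)/212⌉ = ⌈1380/212⌉ − ⌈1311/212⌉ = 7 − 7 = 0
n=20: ⌈(21·69)/212⌉ − ⌈(20·69)/212⌉ = ⌈1449/212⌉ − ⌈1380/212⌉ = 7 − 7 = 0
n=21: ⌈(22·69)/212⌉ − ⌈(21·69)/212⌉ = ⌈1518/212⌉ − ⌈1449/212⌉ = 8 − 7 = 1
n=22: ⌈(23·69)/212⌉ − ⌈(22·69)/212⌉ = ⌈1587/212⌉ − ⌈1518/212⌉ = 8 − 8 = 0
n=23: ⌈(24·69)/212⌉ − ⌈(23·69)/212⌉ = ⌈1656/212⌉ − ⌈1587/212⌉ = 8 − 8 = 0
n=24: ⌈(25·69)/212⌉ − ⌈(24·69)/212⌉ = ⌈1725/212⌉ − ⌈1656/212⌉ = 9 − 8 = 1
n=25: ⌈(26·69)/212⌉ − ⌈(25·69)/212⌉ = ⌈1794/212⌉ − ⌈1725/212⌉ = 9 − 9 = 0
n=26: ⌈(27·69)/212⌉ − ⌈(26·69)/212⌉ = ⌈1863/212⌉ − ⌈1794/212⌉ = 9 − 9 = 0
n=27: ⌈(28·69)/212⌉ − ⌈(27·69)/212⌉ = ⌈1932/212⌉ − ⌈1863/212⌉ = 10 − 9 = 1
n=28: ⌈(29·69)/212⌉ − ⌈(28·69)/212⌉ = ⌈2001/212⌉ − ⌈1932/212⌉ = 10 − 10 = 0
n=29: ⌈(30·69)/212⌉ − ⌈(29·69)/212⌉ = ⌈2070/212⌉ − ⌈2001/212⌉ = 10 − 10 = 0
n=30: ⌈(31·69)/212⌉ − ⌈(30·69)/212⌉ = ⌈2139/212⌉ − ⌈2070/212⌉ = 11 − 10 = 1
n=31: ⌈(32·69)/212⌉ − ⌈(31·69)/212⌉ = ⌈2208/212⌉ − ⌈2139/212⌉ = 11 − 11 = 0
n=32: ⌈(33·69)/212⌉ − ⌈(32·69)/212⌉ = ⌈2277/212⌉ − ⌈2208/212⌉ = 11 − 11 = 0
n=33: ⌈(34·69)/212⌉ − ⌈(33·69)/212⌉ = ⌈2346/212⌉ − ⌈2277/212⌉ = 12 − 11 = 1
n=34: ⌈(35·69)/212⌉ − ⌈(34·69)/212⌉ = ⌈2415/212⌉ − ⌈2346/212⌉ = 12 − 12 = 0
n=35: ⌈(36·69)/212⌉ − ⌈(35·69)/212⌉ = ⌈2484/212⌉ − ⌈2415/212⌉ = 12 − 12 = 0
n=36: ⌈(37·69)/212⌉ − ⌈(36·69)/212⌉ = ⌈2553/212⌉ − ⌈2484/212⌉ = 13 − 12 = 1
n=37: ⌈(38·69)/212⌉ − ⌈(37·69)/212⌉ = ⌈2622/212⌉ − ⌈2553/212⌉ = 13 − 13 = 0
n=38: ⌈(39·69)/212⌉ − ⌈(38·69)/212⌉ = ⌈2691/212⌉ − ⌈2622/212⌉ = 13 − 13 = 0
n=39: ⌈(40·69)/212⌉ − ⌈(39·69)/212⌉ = ⌈2760/212⌉ − ⌈2691/212⌉ = 14 − 13 = 1
n=40: ⌈(41·69)/212⌉ − ⌈(40·69)/212⌉ = ⌈2829/212⌉ − ⌈2760/212⌉ = 14 − 14 = 0
n=41: ⌈(42·69)/212⌉ − ⌈(41·69)/212⌉ = ⌈2898/212⌉ − ⌈2829/212⌉ = 14 − 14 = 0
n=42: ⌈(43·69)/212⌉ − ⌈(42·69)/212⌉ = ⌈2967/212⌉ − ⌈2898/212⌉ = 14 − 14 = 0
n=43: ⌈(44·69)/212⌉ − ⌈(43·69)/212⌉ = ⌈3036/212⌉ − ⌈2967/212⌉ = 15 − 14 = 1
n=44: ⌈(45·69)/212⌉ − ⌈(44·69)/212⌉ = ⌈3105/212⌉ − ⌈3036/212⌉ = 15 − 15 = 0
n=45: ⌈(46·69)/212⌉ − ⌈(45·69)/212⌉ = ⌈3174/212⌉ − ⌈3105/212⌉ = 15 − 15 = 0
n=46: ⌈(47·69)/212⌉ − ⌈(46·69)/212⌉ = ⌈3243/212⌉ − ⌈3174/212⌉ = 16 − 15 = 1
n=47: ⌈(48·69)/212⌉ − ⌈(47·69)/212⌉ = ⌈3312/212⌉ − ⌈3243/212⌉ = 16 − 16 = 0
n=48: ⌈(49·69)/212⌉ − ⌈(48·69)/212⌉ = ⌈3381/212⌉ − ⌈3312/212⌉ = 16 − 16 = 0
n=49: ⌈(50·69)/212⌉ − ⌈(49·69)/212⌉ = ⌈3450/212⌉ − ⌈3381/212⌉ = 17 − 16 = 1
n=50: ⌈(51·69)/212⌉ − ⌈(50·69)/212⌉ = ⌈3519/212⌉ − ⌈3450/212⌉ = 17 − 17 = 0
n=51: ⌈(52·69)/212⌉ − ⌈(51·69)/212⌉ = ⌈3588/212⌉ − ⌈3519/212⌉ = 17 − 17 = 0
n=52: ⌈(53·69)/212⌉ − ⌈(52·69)/212⌉ = ⌈3657/212⌉ − ⌈3588/212⌉ = 18 − 17 = 1
n=53: ⌈(54·69)/212⌉ − ⌈(53·69)/212⌉ = ⌈3726/212⌉ − ⌈3657/212⌉ = 18 − 18 = 0
n=54: ⌈(55·69)/212⌉ − ⌈(54·69)/212⌉ = ⌈3795/212⌉ − ⌈3726/212⌉ = 18 − 18 = 0
n=55: ⌈(56·69)/212⌉ − ⌈(55·69)/212⌉ = ⌈3864/212⌉ − ⌈3795/212⌉ = 19 − 18 = 1
n=56: ⌈(57·69)/212⌉ − ⌈(56·69)/212⌉ = ⌈3933/212⌉ − ⌈3864/212⌉ = 19 − 19 = 0
n=57: ⌈(58·69)/212⌉ − ⌈(57·69)/212⌉ = ⌈4002/212⌉ − ⌈3933/212⌉ = 19 − 19 = 0
n=58: ⌈(59·69)/212⌉ − ⌈(58·69)/212⌉ = ⌈4071/212⌉ − ⌈4002/212⌉ = 20 − 19 = 1
n=59: ⌈(60·69)/212⌉ − ⌈(59·69)/212⌉ = ⌈4140/212⌉ − ⌈4071/212⌉ = 20 − 20 = 0

100100100100100100100100100100100100100100010010010010010010


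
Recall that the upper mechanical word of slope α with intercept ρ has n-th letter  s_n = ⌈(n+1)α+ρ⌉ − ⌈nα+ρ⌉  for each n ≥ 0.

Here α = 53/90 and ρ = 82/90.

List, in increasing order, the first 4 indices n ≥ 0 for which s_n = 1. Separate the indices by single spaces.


n=0: ⌈135/90⌉−⌈82/90⌉ = 2−1 = 1  ← one
n=1: ⌈188/90⌉−⌈135/90⌉ = 3−2 = 1  ← one
n=2: ⌈241/90⌉−⌈188/90⌉ = 3−3 = 0
n=3: ⌈294/90⌉−⌈241/90⌉ = 4−3 = 1  ← one
n=4: ⌈347/90⌉−⌈294/90⌉ = 4−4 = 0
n=5: ⌈400/90⌉−⌈347/90⌉ = 5−4 = 1  ← one
positions of the first 4 ones: 0 1 3 5

0 1 3 5


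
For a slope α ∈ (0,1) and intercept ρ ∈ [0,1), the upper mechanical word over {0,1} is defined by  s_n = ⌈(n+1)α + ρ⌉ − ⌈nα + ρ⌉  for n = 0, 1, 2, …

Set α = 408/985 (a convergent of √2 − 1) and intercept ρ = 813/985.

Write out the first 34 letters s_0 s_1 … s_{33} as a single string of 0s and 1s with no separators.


n=0: ⌈(1·408+813)/985⌉ − ⌈(0·408+813)/985⌉ = ⌈1221/985⌉ − ⌈813/985⌉ = 2 − 1 = 1
n=1: ⌈(2·408+813)/985⌉ − ⌈(1·408+813)/985⌉ = ⌈1629/985⌉ − ⌈1221/985⌉ = 2 − 2 = 0
n=2: ⌈(3·408+813)/985⌉ − ⌈(2·408+813)/985⌉ = ⌈2037/985⌉ − ⌈1629/985⌉ = 3 − 2 = 1
n=3: ⌈(4·408+813)/985⌉ − ⌈(3·408+813)/985⌉ = ⌈2445/985⌉ − ⌈2037/985⌉ = 3 − 3 = 0
n=4: ⌈(5·408+813)/985⌉ − ⌈(4·408+813)/985⌉ = ⌈2853/985⌉ − ⌈2445/985⌉ = 3 − 3 = 0
n=5: ⌈(6·408+813)/985⌉ − ⌈(5·408+813)/985⌉ = ⌈3261/985⌉ − ⌈2853/985⌉ = 4 − 3 = 1
n=6: ⌈(7·408+813)/985⌉ − ⌈(6·408+813)/985⌉ = ⌈3669/985⌉ − ⌈3261/985⌉ = 4 − 4 = 0
n=7: ⌈(8·408+813)/985⌉ − ⌈(7·408+813)/985⌉ = ⌈4077/985⌉ − ⌈3669/985⌉ = 5 − 4 = 1
n=8: ⌈(9·408+813)/985⌉ − ⌈(8·408+813)/985⌉ = ⌈4485/985⌉ − ⌈4077/985⌉ = 5 − 5 = 0
n=9: ⌈(10·408+813)/985⌉ − ⌈(9·408+813)/985⌉ = ⌈4893/985⌉ − ⌈4485/985⌉ = 5 − 5 = 0
n=10: ⌈(11·408+813)/985⌉ − ⌈(10·408+813)/985⌉ = ⌈5301/985⌉ − ⌈4893/985⌉ = 6 − 5 = 1
n=11: ⌈(12·408+813)/985⌉ − ⌈(11·408+813)/985⌉ = ⌈5709/985⌉ − ⌈5301/985⌉ = 6 − 6 = 0
n=12: ⌈(13·408+813)/985⌉ − ⌈(12·408+813)/985⌉ = ⌈6117/985⌉ − ⌈5709/985⌉ = 7 − 6 = 1
n=13: ⌈(14·408+813)/985⌉ − ⌈(13·408+813)/985⌉ = ⌈6525/985⌉ − ⌈6117/985⌉ = 7 − 7 = 0
n=14: ⌈(15·408+813)/985⌉ − ⌈(14·408+813)/985⌉ = ⌈6933/985⌉ − ⌈6525/985⌉ = 8 − 7 = 1
n=15: ⌈(16·408+813)/985⌉ − ⌈(15·408+813)/985⌉ = ⌈7341/985⌉ − ⌈6933/985⌉ = 8 − 8 = 0
n=16: ⌈(17·408+813)/985⌉ − ⌈(16·408+813)/985⌉ = ⌈7749/985⌉ − ⌈7341/985⌉ = 8 − 8 = 0
n=17: ⌈(18·408+813)/985⌉ − ⌈(17·408+813)/985⌉ = ⌈8157/985⌉ − ⌈7749/985⌉ = 9 − 8 = 1
n=18: ⌈(19·408+813)/985⌉ − ⌈(18·408+813)/985⌉ = ⌈8565/985⌉ − ⌈8157/985⌉ = 9 − 9 = 0
n=19: ⌈(20·408+813)/985⌉ − ⌈(19·408+813)/985⌉ = ⌈8973/985⌉ − ⌈8565/985⌉ = 10 − 9 = 1
n=20: ⌈(21·408+813)/985⌉ − ⌈(20·408+813)/985⌉ = ⌈9381/985⌉ − ⌈8973/985⌉ = 10 − 10 = 0
n=21: ⌈(22·408+813)/985⌉ − ⌈(21·408+813)/985⌉ = ⌈9789/985⌉ − ⌈9381/985⌉ = 10 − 10 = 0
n=22: ⌈(23·408+813)/985⌉ − ⌈(22·408+813)/985⌉ = ⌈10197/985⌉ − ⌈9789/985⌉ = 11 − 10 = 1
n=23: ⌈(24·408+813)/985⌉ − ⌈(23·408+813)/985⌉ = ⌈10605/985⌉ − ⌈10197/985⌉ = 11 − 11 = 0
n=24: ⌈(25·408+813)/985⌉ − ⌈(24·408+813)/985⌉ = ⌈11013/985⌉ − ⌈10605/985⌉ = 12 − 11 = 1
n=25: ⌈(26·408+813)/985⌉ − ⌈(25·408+813)/985⌉ = ⌈11421/985⌉ − ⌈11013/985⌉ = 12 − 12 = 0
n=26: ⌈(27·408+813)/985⌉ − ⌈(26·408+813)/985⌉ = ⌈11829/985⌉ − ⌈11421/985⌉ = 13 − 12 = 1
n=27: ⌈(28·408+813)/985⌉ − ⌈(27·408+813)/985⌉ = ⌈12237/985⌉ − ⌈11829/985⌉ = 13 − 13 = 0
n=28: ⌈(29·408+813)/985⌉ − ⌈(28·408+813)/985⌉ = ⌈12645/985⌉ − ⌈12237/985⌉ = 13 − 13 = 0
n=29: ⌈(30·408+813)/985⌉ − ⌈(29·408+813)/985⌉ = ⌈13053/985⌉ − ⌈12645/985⌉ = 14 − 13 = 1
n=30: ⌈(31·408+813)/985⌉ − ⌈(30·408+813)/985⌉ = ⌈13461/985⌉ − ⌈13053/985⌉ = 14 − 14 = 0
n=31: ⌈(32·408+813)/985⌉ − ⌈(31·408+813)/985⌉ = ⌈13869/985⌉ − ⌈13461/985⌉ = 15 − 14 = 1
n=32: ⌈(33·408+813)/985⌉ − ⌈(32·408+813)/985⌉ = ⌈14277/985⌉ − ⌈13869/985⌉ = 15 − 15 = 0
n=33: ⌈(34·408+813)/985⌉ − ⌈(33·408+813)/985⌉ = ⌈14685/985⌉ − ⌈14277/985⌉ = 15 − 15 = 0

1010010100101010010100101010010100


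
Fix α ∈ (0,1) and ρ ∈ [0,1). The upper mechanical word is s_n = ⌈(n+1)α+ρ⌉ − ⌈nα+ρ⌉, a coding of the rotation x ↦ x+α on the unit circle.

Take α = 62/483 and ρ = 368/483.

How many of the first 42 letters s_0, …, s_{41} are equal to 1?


#1s = Σ_{n=0}^{41} s_n = Σ_{n=0}^{41} (⌈(n+1)α+ρ⌉ − ⌈nα+ρ⌉)
the sum telescopes: every ⌈nα+ρ⌉ with 0 < n < 42 appears once with + and once with −, leaving ⌈42α+ρ⌉ − ⌈0·α+ρ⌉
42α + ρ = (42·62 + 368) / 483 = 2972/483
ρ = 368/483
⌈2972/483⌉ = 7,  ⌈368/483⌉ = 1
#1s = 7 − 1 = 6

6


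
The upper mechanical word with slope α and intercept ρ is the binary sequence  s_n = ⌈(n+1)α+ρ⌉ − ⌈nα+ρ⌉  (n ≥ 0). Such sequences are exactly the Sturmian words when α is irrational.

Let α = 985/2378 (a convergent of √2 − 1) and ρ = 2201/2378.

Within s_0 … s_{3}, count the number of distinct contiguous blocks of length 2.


t_n = ⌈(n·985+2201)/2378⌉ for n = 0 … 4:
  n=0…4: ⌈2201/2378⌉=1 ⌈3186/2378⌉=2 ⌈4171/2378⌉=2 ⌈5156/2378⌉=3 ⌈6141/2378⌉=3
s_n = t_(n+1) − t_n for n = 0 … 3 gives
prefix = 1010
slide a length-2 window over [0..1] … [2..3] (3 windows); first occurrence of each distinct factor:
  [  0..  1] 10
  [  1..  2] 01
  (the other 1 window repeats one of these)
distinct factors: {01, 10}
count = 2  (Sturmian bound for length 2 is 3)

2


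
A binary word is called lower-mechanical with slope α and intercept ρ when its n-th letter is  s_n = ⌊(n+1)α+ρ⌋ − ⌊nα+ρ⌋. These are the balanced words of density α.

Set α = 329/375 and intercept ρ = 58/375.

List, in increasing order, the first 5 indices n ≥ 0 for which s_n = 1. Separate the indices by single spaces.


n=0: ⌊387/375⌋−⌊58/375⌋ = 1−0 = 1  ← one
n=1: ⌊716/375⌋−⌊387/375⌋ = 1−1 = 0
n=2: ⌊1045/375⌋−⌊716/375⌋ = 2−1 = 1  ← one
n=3: ⌊1374/375⌋−⌊1045/375⌋ = 3−2 = 1  ← one
n=4: ⌊1703/375⌋−⌊1374/375⌋ = 4−3 = 1  ← one
n=5: ⌊2032/375⌋−⌊1703/375⌋ = 5−4 = 1  ← one
positions of the first 5 ones: 0 2 3 4 5

0 2 3 4 5


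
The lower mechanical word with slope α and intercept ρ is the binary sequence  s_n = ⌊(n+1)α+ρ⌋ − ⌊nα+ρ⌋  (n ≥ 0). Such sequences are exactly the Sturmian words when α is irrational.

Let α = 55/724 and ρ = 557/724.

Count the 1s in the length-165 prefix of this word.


#1s = Σ_{n=0}^{164} s_n = Σ_{n=0}^{164} (⌊(n+1)α+ρ⌋ − ⌊nα+ρ⌋)
the sum telescopes: every ⌊nα+ρ⌋ with 0 < n < 165 appears once with + and once with −, leaving ⌊165α+ρ⌋ − ⌊0·α+ρ⌋
165α + ρ = (165·55 + 557) / 724 = 9632/724
ρ = 557/724
⌊9632/724⌋ = 13,  ⌊557/724⌋ = 0
#1s = 13 − 0 = 13

13


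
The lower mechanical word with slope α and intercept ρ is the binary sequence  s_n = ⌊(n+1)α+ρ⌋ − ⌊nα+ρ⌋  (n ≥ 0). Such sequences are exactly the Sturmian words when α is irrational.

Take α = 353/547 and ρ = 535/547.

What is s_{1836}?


1

(n+1)α + ρ = (1837·353 + 535) / 547 = 648996/547
nα + ρ     = (1836·353 + 535) / 547 = 648643/547
⌊648996/547⌋ = 1186,  ⌊648643/547⌋ = 1185
s_{1836} = 1186 − 1185 = 1


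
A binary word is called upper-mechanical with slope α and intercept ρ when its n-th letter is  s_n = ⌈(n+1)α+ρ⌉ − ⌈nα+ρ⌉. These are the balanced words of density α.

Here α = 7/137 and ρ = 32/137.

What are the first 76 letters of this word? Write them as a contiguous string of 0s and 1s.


n=0: ⌈(1·7+32)/137⌉ − ⌈(0·7+32)/137⌉ = ⌈39/137⌉ − ⌈32/137⌉ = 1 − 1 = 0
n=1: ⌈(2·7+32)/137⌉ − ⌈(1·7+32)/137⌉ = ⌈46/137⌉ − ⌈39/137⌉ = 1 − 1 = 0
n=2: ⌈(3·7+32)/137⌉ − ⌈(2·7+32)/137⌉ = ⌈53/137⌉ − ⌈46/137⌉ = 1 − 1 = 0
n=3: ⌈(4·7+32)/137⌉ − ⌈(3·7+32)/137⌉ = ⌈60/137⌉ − ⌈53/137⌉ = 1 − 1 = 0
n=4: ⌈(5·7+32)/137⌉ − ⌈(4·7+32)/137⌉ = ⌈67/137⌉ − ⌈60/137⌉ = 1 − 1 = 0
n=5: ⌈(6·7+32)/137⌉ − ⌈(5·7+32)/137⌉ = ⌈74/137⌉ − ⌈67/137⌉ = 1 − 1 = 0
n=6: ⌈(7·7+32)/137⌉ − ⌈(6·7+32)/137⌉ = ⌈81/137⌉ − ⌈74/137⌉ = 1 − 1 = 0
n=7: ⌈(8·7+32)/137⌉ − ⌈(7·7+32)/137⌉ = ⌈88/137⌉ − ⌈81/137⌉ = 1 − 1 = 0
n=8: ⌈(9·7+32)/137⌉ − ⌈(8·7+32)/137⌉ = ⌈95/137⌉ − ⌈88/137⌉ = 1 − 1 = 0
n=9: ⌈(10·7+32)/137⌉ − ⌈(9·7+32)/137⌉ = ⌈102/137⌉ − ⌈95/137⌉ = 1 − 1 = 0
n=10: ⌈(11·7+32)/137⌉ − ⌈(10·7+32)/137⌉ = ⌈109/137⌉ − ⌈102/137⌉ = 1 − 1 = 0
n=11: ⌈(12·7+32)/137⌉ − ⌈(11·7+32)/137⌉ = ⌈116/137⌉ − ⌈109/137⌉ = 1 − 1 = 0
n=12: ⌈(13·7+32)/137⌉ − ⌈(12·7+32)/137⌉ = ⌈123/137⌉ − ⌈116/137⌉ = 1 − 1 = 0
n=13: ⌈(14·7+32)/137⌉ − ⌈(13·7+32)/137⌉ = ⌈130/137⌉ − ⌈123/137⌉ = 1 − 1 = 0
n=14: ⌈(15·7+32)/137⌉ − ⌈(14·7+32)/137⌉ = ⌈137/137⌉ − ⌈130/137⌉ = 1 − 1 = 0
n=15: ⌈(16·7+32)/137⌉ − ⌈(15·7+32)/137⌉ = ⌈144/137⌉ − ⌈137/137⌉ = 2 − 1 = 1
n=16: ⌈(17·7+32)/137⌉ − ⌈(16·7+32)/137⌉ = ⌈151/137⌉ − ⌈144/137⌉ = 2 − 2 = 0
n=17: ⌈(18·7+32)/137⌉ − ⌈(17·7+32)/137⌉ = ⌈158/137⌉ − ⌈151/137⌉ = 2 − 2 = 0
n=18: ⌈(19·7+32)/137⌉ − ⌈(18·7+32)/137⌉ = ⌈165/137⌉ − ⌈158/137⌉ = 2 − 2 = 0
n=19: ⌈(20·7+32)/137⌉ − ⌈(19·7+32)/137⌉ = ⌈172/137⌉ − ⌈165/137⌉ = 2 − 2 = 0
n=20: ⌈(21·7+32)/137⌉ − ⌈(20·7+32)/137⌉ = ⌈179/137⌉ − ⌈172/137⌉ = 2 − 2 = 0
n=21: ⌈(22·7+32)/137⌉ − ⌈(21·7+32)/137⌉ = ⌈186/137⌉ − ⌈179/137⌉ = 2 − 2 = 0
n=22: ⌈(23·7+32)/137⌉ − ⌈(22·7+32)/137⌉ = ⌈193/137⌉ − ⌈186/137⌉ = 2 − 2 = 0
n=23: ⌈(24·7+32)/137⌉ − ⌈(23·7+32)/137⌉ = ⌈200/137⌉ − ⌈193/137⌉ = 2 − 2 = 0
n=24: ⌈(25·7+32)/137⌉ − ⌈(24·7+32)/137⌉ = ⌈207/137⌉ − ⌈200/137⌉ = 2 − 2 = 0
n=25: ⌈(26·7+32)/137⌉ − ⌈(25·7+32)/137⌉ = ⌈214/137⌉ − ⌈207/137⌉ = 2 − 2 = 0
n=26: ⌈(27·7+32)/137⌉ − ⌈(26·7+32)/137⌉ = ⌈221/137⌉ − ⌈214/137⌉ = 2 − 2 = 0
n=27: ⌈(28·7+32)/137⌉ − ⌈(27·7+32)/137⌉ = ⌈228/137⌉ − ⌈221/137⌉ = 2 − 2 = 0
n=28: ⌈(29·7+32)/137⌉ − ⌈(28·7+32)/137⌉ = ⌈235/137⌉ − ⌈228/137⌉ = 2 − 2 = 0
n=29: ⌈(30·7+32)/137⌉ − ⌈(29·7+32)/137⌉ = ⌈242/137⌉ − ⌈235/137⌉ = 2 − 2 = 0
n=30: ⌈(31·7+32)/137⌉ − ⌈(30·7+32)/137⌉ = ⌈249/137⌉ − ⌈242/137⌉ = 2 − 2 = 0
n=31: ⌈(32·7+32)/137⌉ − ⌈(31·7+32)/137⌉ = ⌈256/137⌉ − ⌈249/137⌉ = 2 − 2 = 0
n=32: ⌈(33·7+32)/137⌉ − ⌈(32·7+32)/137⌉ = ⌈263/137⌉ − ⌈256/137⌉ = 2 − 2 = 0
n=33: ⌈(34·7+32)/137⌉ − ⌈(33·7+32)/137⌉ = ⌈270/137⌉ − ⌈263/137⌉ = 2 − 2 = 0
n=34: ⌈(35·7+32)/137⌉ − ⌈(34·7+32)/137⌉ = ⌈277/137⌉ − ⌈270/137⌉ = 3 − 2 = 1
n=35: ⌈(36·7+32)/137⌉ − ⌈(35·7+32)/137⌉ = ⌈284/137⌉ − ⌈277/137⌉ = 3 − 3 = 0
n=36: ⌈(37·7+32)/137⌉ − ⌈(36·7+32)/137⌉ = ⌈291/137⌉ − ⌈284/137⌉ = 3 − 3 = 0
n=37: ⌈(38·7+32)/137⌉ − ⌈(37·7+32)/137⌉ = ⌈298/137⌉ − ⌈291/137⌉ = 3 − 3 = 0
n=38: ⌈(39·7+32)/137⌉ − ⌈(38·7+32)/137⌉ = ⌈305/137⌉ − ⌈298/137⌉ = 3 − 3 = 0
n=39: ⌈(40·7+32)/137⌉ − ⌈(39·7+32)/137⌉ = ⌈312/137⌉ − ⌈305/137⌉ = 3 − 3 = 0
n=40: ⌈(41·7+32)/137⌉ − ⌈(40·7+32)/137⌉ = ⌈319/137⌉ − ⌈312/137⌉ = 3 − 3 = 0
n=41: ⌈(42·7+32)/137⌉ − ⌈(41·7+32)/137⌉ = ⌈326/137⌉ − ⌈319/137⌉ = 3 − 3 = 0
n=42: ⌈(43·7+32)/137⌉ − ⌈(42·7+32)/137⌉ = ⌈333/137⌉ − ⌈326/137⌉ = 3 − 3 = 0
n=43: ⌈(44·7+32)/137⌉ − ⌈(43·7+32)/137⌉ = ⌈340/137⌉ − ⌈333/137⌉ = 3 − 3 = 0
n=44: ⌈(45·7+32)/137⌉ − ⌈(44·7+32)/137⌉ = ⌈347/137⌉ − ⌈340/137⌉ = 3 − 3 = 0
n=45: ⌈(46·7+32)/137⌉ − ⌈(45·7+32)/137⌉ = ⌈354/137⌉ − ⌈347/137⌉ = 3 − 3 = 0
n=46: ⌈(47·7+32)/137⌉ − ⌈(46·7+32)/137⌉ = ⌈361/137⌉ − ⌈354/137⌉ = 3 − 3 = 0
n=47: ⌈(48·7+32)/137⌉ − ⌈(47·7+32)/137⌉ = ⌈368/137⌉ − ⌈361/137⌉ = 3 − 3 = 0
n=48: ⌈(49·7+32)/137⌉ − ⌈(48·7+32)/137⌉ = ⌈375/137⌉ − ⌈368/137⌉ = 3 − 3 = 0
n=49: ⌈(50·7+32)/137⌉ − ⌈(49·7+32)/137⌉ = ⌈382/137⌉ − ⌈375/137⌉ = 3 − 3 = 0
n=50: ⌈(51·7+32)/137⌉ − ⌈(50·7+32)/137⌉ = ⌈389/137⌉ − ⌈382/137⌉ = 3 − 3 = 0
n=51: ⌈(52·7+32)/137⌉ − ⌈(51·7+32)/137⌉ = ⌈396/137⌉ − ⌈389/137⌉ = 3 − 3 = 0
n=52: ⌈(53·7+32)/137⌉ − ⌈(52·7+32)/137⌉ = ⌈403/137⌉ − ⌈396/137⌉ = 3 − 3 = 0
n=53: ⌈(54·7+32)/137⌉ − ⌈(53·7+32)/137⌉ = ⌈410/137⌉ − ⌈403/137⌉ = 3 − 3 = 0
n=54: ⌈(55·7+32)/137⌉ − ⌈(54·7+32)/137⌉ = ⌈417/137⌉ − ⌈410/137⌉ = 4 − 3 = 1
n=55: ⌈(56·7+32)/137⌉ − ⌈(55·7+32)/137⌉ = ⌈424/137⌉ − ⌈417/137⌉ = 4 − 4 = 0
n=56: ⌈(57·7+32)/137⌉ − ⌈(56·7+32)/137⌉ = ⌈431/137⌉ − ⌈424/137⌉ = 4 − 4 = 0
n=57: ⌈(58·7+32)/137⌉ − ⌈(57·7+32)/137⌉ = ⌈438/137⌉ − ⌈431/137⌉ = 4 − 4 = 0
n=58: ⌈(59·7+32)/137⌉ − ⌈(58·7+32)/137⌉ = ⌈445/137⌉ − ⌈438/137⌉ = 4 − 4 = 0
n=59: ⌈(60·7+32)/137⌉ − ⌈(59·7+32)/137⌉ = ⌈452/137⌉ − ⌈445/137⌉ = 4 − 4 = 0
n=60: ⌈(61·7+32)/137⌉ − ⌈(60·7+32)/137⌉ = ⌈459/137⌉ − ⌈452/137⌉ = 4 − 4 = 0
n=61: ⌈(62·7+32)/137⌉ − ⌈(61·7+32)/137⌉ = ⌈466/137⌉ − ⌈459/137⌉ = 4 − 4 = 0
n=62: ⌈(63·7+32)/137⌉ − ⌈(62·7+32)/137⌉ = ⌈473/137⌉ − ⌈466/137⌉ = 4 − 4 = 0
n=63: ⌈(64·7+32)/137⌉ − ⌈(63·7+32)/137⌉ = ⌈480/137⌉ − ⌈473/137⌉ = 4 − 4 = 0
n=64: ⌈(65·7+32)/137⌉ − ⌈(64·7+32)/137⌉ = ⌈487/137⌉ − ⌈480/137⌉ = 4 − 4 = 0
n=65: ⌈(66·7+32)/137⌉ − ⌈(65·7+32)/137⌉ = ⌈494/137⌉ − ⌈487/137⌉ = 4 − 4 = 0
n=66: ⌈(67·7+32)/137⌉ − ⌈(66·7+32)/137⌉ = ⌈501/137⌉ − ⌈494/137⌉ = 4 − 4 = 0
n=67: ⌈(68·7+32)/137⌉ − ⌈(67·7+32)/137⌉ = ⌈508/137⌉ − ⌈501/137⌉ = 4 − 4 = 0
n=68: ⌈(69·7+32)/137⌉ − ⌈(68·7+32)/137⌉ = ⌈515/137⌉ − ⌈508/137⌉ = 4 − 4 = 0
n=69: ⌈(70·7+32)/137⌉ − ⌈(69·7+32)/137⌉ = ⌈522/137⌉ − ⌈515/137⌉ = 4 − 4 = 0
n=70: ⌈(71·7+32)/137⌉ − ⌈(70·7+32)/137⌉ = ⌈529/137⌉ − ⌈522/137⌉ = 4 − 4 = 0
n=71: ⌈(72·7+32)/137⌉ − ⌈(71·7+32)/137⌉ = ⌈536/137⌉ − ⌈529/137⌉ = 4 − 4 = 0
n=72: ⌈(73·7+32)/137⌉ − ⌈(72·7+32)/137⌉ = ⌈543/137⌉ − ⌈536/137⌉ = 4 − 4 = 0
n=73: ⌈(74·7+32)/137⌉ − ⌈(73·7+32)/137⌉ = ⌈550/137⌉ − ⌈543/137⌉ = 5 − 4 = 1
n=74: ⌈(75·7+32)/137⌉ − ⌈(74·7+32)/137⌉ = ⌈557/137⌉ − ⌈550/137⌉ = 5 − 5 = 0
n=75: ⌈(76·7+32)/137⌉ − ⌈(75·7+32)/137⌉ = ⌈564/137⌉ − ⌈557/137⌉ = 5 − 5 = 0

0000000000000001000000000000000000100000000000000000001000000000000000000100


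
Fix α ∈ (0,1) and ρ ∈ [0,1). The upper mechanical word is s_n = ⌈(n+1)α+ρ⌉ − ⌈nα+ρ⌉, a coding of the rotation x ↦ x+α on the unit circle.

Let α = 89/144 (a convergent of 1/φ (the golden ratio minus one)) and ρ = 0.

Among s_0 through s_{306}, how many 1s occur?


190

#1s = Σ_{n=0}^{306} s_n = Σ_{n=0}^{306} (⌈(n+1)α+ρ⌉ − ⌈nα+ρ⌉)
the sum telescopes: every ⌈nα+ρ⌉ with 0 < n < 307 appears once with + and once with −, leaving ⌈307α+ρ⌉ − ⌈0·α+ρ⌉
307α + ρ = (307·89) / 144 = 27323/144
ρ = 0/144
⌈27323/144⌉ = 190,  ⌈0/144⌉ = 0
#1s = 190 − 0 = 190


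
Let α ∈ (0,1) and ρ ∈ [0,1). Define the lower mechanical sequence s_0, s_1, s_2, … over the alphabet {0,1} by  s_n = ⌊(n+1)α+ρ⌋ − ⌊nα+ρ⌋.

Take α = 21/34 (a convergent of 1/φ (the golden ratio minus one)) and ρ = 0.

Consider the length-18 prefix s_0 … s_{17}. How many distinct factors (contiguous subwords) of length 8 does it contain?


t_n = ⌊(n·21)/34⌋ for n = 0 … 18:
  n=0…9: ⌊0/34⌋=0 ⌊21/34⌋=0 ⌊42/34⌋=1 ⌊63/34⌋=1 ⌊84/34⌋=2 ⌊105/34⌋=3 ⌊126/34⌋=3 ⌊147/34⌋=4 ⌊168/34⌋=4 ⌊189/34⌋=5
  n=10…18: ⌊210/34⌋=6 ⌊231/34⌋=6 ⌊252/34⌋=7 ⌊273/34⌋=8 ⌊294/34⌋=8 ⌊315/34⌋=9 ⌊336/34⌋=9 ⌊357/34⌋=10 ⌊378/34⌋=11
s_n = t_(n+1) − t_n for n = 0 … 17 gives
prefix = 010110101101101011
slide a length-8 window over [0..7] … [10..17] (11 windows); first occurrence of each distinct factor:
  [  0..  7] 01011010
  [  1..  8] 10110101
  [  2..  9] 01101011
  [  3.. 10] 11010110
  [  4.. 11] 10101101
  [  5.. 12] 01011011
  [  6.. 13] 10110110
  [  7.. 14] 01101101
  [  8.. 15] 11011010
  (the other 2 windows repeat one of these)
distinct factors: {01011010, 01011011, 01101011, 01101101, 10101101, 10110101, 10110110, 11010110, 11011010}
count = 9  (Sturmian bound for length 8 is 9)

9


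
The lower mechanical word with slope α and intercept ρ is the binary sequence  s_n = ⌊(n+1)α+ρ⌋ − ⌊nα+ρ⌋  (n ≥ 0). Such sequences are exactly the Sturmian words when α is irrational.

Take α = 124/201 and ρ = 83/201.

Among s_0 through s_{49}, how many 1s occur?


31

#1s = Σ_{n=0}^{49} s_n = Σ_{n=0}^{49} (⌊(n+1)α+ρ⌋ − ⌊nα+ρ⌋)
the sum telescopes: every ⌊nα+ρ⌋ with 0 < n < 50 appears once with + and once with −, leaving ⌊50α+ρ⌋ − ⌊0·α+ρ⌋
50α + ρ = (50·124 + 83) / 201 = 6283/201
ρ = 83/201
⌊6283/201⌋ = 31,  ⌊83/201⌋ = 0
#1s = 31 − 0 = 31


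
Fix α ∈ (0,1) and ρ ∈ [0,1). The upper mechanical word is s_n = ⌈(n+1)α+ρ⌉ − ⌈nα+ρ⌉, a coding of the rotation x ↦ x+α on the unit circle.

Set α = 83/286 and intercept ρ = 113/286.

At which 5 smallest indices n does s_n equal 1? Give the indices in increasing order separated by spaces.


2 5 8 12 15

n=0: ⌈196/286⌉−⌈113/286⌉ = 1−1 = 0
n=1: ⌈279/286⌉−⌈196/286⌉ = 1−1 = 0
n=2: ⌈362/286⌉−⌈279/286⌉ = 2−1 = 1  ← one
n=3: ⌈445/286⌉−⌈362/286⌉ = 2−2 = 0
n=4: ⌈528/286⌉−⌈445/286⌉ = 2−2 = 0
n=5: ⌈611/286⌉−⌈528/286⌉ = 3−2 = 1  ← one
n=6: ⌈694/286⌉−⌈611/286⌉ = 3−3 = 0
n=7: ⌈777/286⌉−⌈694/286⌉ = 3−3 = 0
n=8: ⌈860/286⌉−⌈777/286⌉ = 4−3 = 1  ← one
n=9: ⌈943/286⌉−⌈860/286⌉ = 4−4 = 0
n=10: ⌈1026/286⌉−⌈943/286⌉ = 4−4 = 0
n=11: ⌈1109/286⌉−⌈1026/286⌉ = 4−4 = 0
n=12: ⌈1192/286⌉−⌈1109/286⌉ = 5−4 = 1  ← one
n=13: ⌈1275/286⌉−⌈1192/286⌉ = 5−5 = 0
n=14: ⌈1358/286⌉−⌈1275/286⌉ = 5−5 = 0
n=15: ⌈1441/286⌉−⌈1358/286⌉ = 6−5 = 1  ← one
positions of the first 5 ones: 2 5 8 12 15


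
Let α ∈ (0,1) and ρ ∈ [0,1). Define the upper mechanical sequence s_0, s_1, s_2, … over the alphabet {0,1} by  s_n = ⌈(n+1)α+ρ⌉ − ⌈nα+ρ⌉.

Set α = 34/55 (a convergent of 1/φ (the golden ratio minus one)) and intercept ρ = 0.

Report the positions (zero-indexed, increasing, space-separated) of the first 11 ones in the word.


0 1 3 4 6 8 9 11 12 14 16

n=0: ⌈34/55⌉−⌈0/55⌉ = 1−0 = 1  ← one
n=1: ⌈68/55⌉−⌈34/55⌉ = 2−1 = 1  ← one
n=2: ⌈102/55⌉−⌈68/55⌉ = 2−2 = 0
n=3: ⌈136/55⌉−⌈102/55⌉ = 3−2 = 1  ← one
n=4: ⌈170/55⌉−⌈136/55⌉ = 4−3 = 1  ← one
n=5: ⌈204/55⌉−⌈170/55⌉ = 4−4 = 0
n=6: ⌈238/55⌉−⌈204/55⌉ = 5−4 = 1  ← one
n=7: ⌈272/55⌉−⌈238/55⌉ = 5−5 = 0
n=8: ⌈306/55⌉−⌈272/55⌉ = 6−5 = 1  ← one
n=9: ⌈340/55⌉−⌈306/55⌉ = 7−6 = 1  ← one
n=10: ⌈374/55⌉−⌈340/55⌉ = 7−7 = 0
n=11: ⌈408/55⌉−⌈374/55⌉ = 8−7 = 1  ← one
n=12: ⌈442/55⌉−⌈408/55⌉ = 9−8 = 1  ← one
n=13: ⌈476/55⌉−⌈442/55⌉ = 9−9 = 0
n=14: ⌈510/55⌉−⌈476/55⌉ = 10−9 = 1  ← one
n=15: ⌈544/55⌉−⌈510/55⌉ = 10−10 = 0
n=16: ⌈578/55⌉−⌈544/55⌉ = 11−10 = 1  ← one
positions of the first 11 ones: 0 1 3 4 6 8 9 11 12 14 16
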